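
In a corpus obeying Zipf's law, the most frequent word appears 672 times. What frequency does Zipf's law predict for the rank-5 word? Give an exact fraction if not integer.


Zipf's law: freq(rank) = f1 / rank
f1 = 672, rank = 5
freq = 672 / 5
GCD(672, 5) = 1
Simplified: 672/5

672/5


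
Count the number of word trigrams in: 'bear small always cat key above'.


Word trigrams from [6] words:
  Trigram 1: (bear small always)
  Trigram 2: (small always cat)
  Trigram 3: (always cat key)
  Trigram 4: (cat key above)
Total word trigrams: 6 - 2 = 4

4


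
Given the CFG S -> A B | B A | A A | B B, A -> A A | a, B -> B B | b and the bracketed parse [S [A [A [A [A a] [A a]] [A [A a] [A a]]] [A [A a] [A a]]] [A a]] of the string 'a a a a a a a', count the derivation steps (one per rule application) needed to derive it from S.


Every bracketed nonterminal node [X ...] in the tree is produced by exactly one rule application.
Reading the tree off as a leftmost derivation:
  Step 1: S  =>  A A   (applied S -> A A)
  Step 2: A A  =>  A A A   (applied A -> A A)
  Step 3: A A A  =>  A A A A   (applied A -> A A)
  Step 4: A A A A  =>  A A A A A   (applied A -> A A)
  Step 5: A A A A A  =>  a A A A A   (applied A -> a)
  Step 6: a A A A A  =>  a a A A A   (applied A -> a)
  Step 7: a a A A A  =>  a a A A A A   (applied A -> A A)
  Step 8: a a A A A A  =>  a a a A A A   (applied A -> a)
  Step 9: a a a A A A  =>  a a a a A A   (applied A -> a)
  Step 10: a a a a A A  =>  a a a a A A A   (applied A -> A A)
  Step 11: a a a a A A A  =>  a a a a a A A   (applied A -> a)
  Step 12: a a a a a A A  =>  a a a a a a A   (applied A -> a)
  Step 13: a a a a a a A  =>  a a a a a a a   (applied A -> a)
Final yield: a a a a a a a
Total rewrite steps: 13

13


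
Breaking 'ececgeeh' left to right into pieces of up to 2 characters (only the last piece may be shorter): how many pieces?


'ececgeeh' has 8 characters.
Chunking with max size 2:
  Chunk 1: 'ec' (positions 0-1)
  Chunk 2: 'ec' (positions 2-3)
  Chunk 3: 'ge' (positions 4-5)
  Chunk 4: 'eh' (positions 6-7)
Total chunks: ceil(8 / 2) = 4

4


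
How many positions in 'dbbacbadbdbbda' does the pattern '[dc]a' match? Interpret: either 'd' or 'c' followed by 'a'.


Pattern: [dc]a means either 'd' or 'c' followed by 'a'.
Scanning 'dbbacbadbdbbda' position-by-position:
  Pos 0: window 'db' -> no
  Pos 1: window 'bb' -> no
  Pos 2: window 'ba' -> no
  Pos 3: window 'ac' -> no
  Pos 4: window 'cb' -> no
  Pos 5: window 'ba' -> no
  Pos 6: window 'ad' -> no
  Pos 7: window 'db' -> no
  Pos 8: window 'bd' -> no
  Pos 9: window 'db' -> no
  Pos 10: window 'bb' -> no
  Pos 11: window 'bd' -> no
  Pos 12: window 'da' -> MATCH
  Pos 13: window 'a' -> no
Total matches: 1

1


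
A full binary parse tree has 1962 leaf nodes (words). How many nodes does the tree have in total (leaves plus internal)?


Leaf nodes (terminals): 1962
Internal nodes = n - 1 = 1962 - 1 = 1961
Total = leaves + internal = 1962 + 1961 = 3923

3923


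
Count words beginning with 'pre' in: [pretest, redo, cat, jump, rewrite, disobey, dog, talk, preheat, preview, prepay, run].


Checking each word for prefix 'pre':
  'pretest' -> YES, starts with 'pre' (count: 1)
  'redo' -> no (count: 1)
  'cat' -> no (count: 1)
  'jump' -> no (count: 1)
  'rewrite' -> no (count: 1)
  'disobey' -> no (count: 1)
  'dog' -> no (count: 1)
  'talk' -> no (count: 1)
  'preheat' -> YES, starts with 'pre' (count: 2)
  'preview' -> YES, starts with 'pre' (count: 3)
  'prepay' -> YES, starts with 'pre' (count: 4)
  'run' -> no (count: 4)
Total with prefix 'pre': 4

4


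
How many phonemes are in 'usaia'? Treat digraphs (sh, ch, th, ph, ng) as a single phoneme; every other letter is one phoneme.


Parsing 'usaia' greedily, digraphs first:
  'u' -> vowel phoneme (phonemes so far: 1)
  's' -> consonant phoneme (phonemes so far: 2)
  'a' -> vowel phoneme (phonemes so far: 3)
  'i' -> vowel phoneme (phonemes so far: 4)
  'a' -> vowel phoneme (phonemes so far: 5)
Total phonemes: 5

5


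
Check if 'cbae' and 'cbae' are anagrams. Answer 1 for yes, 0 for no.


Sort characters of 'cbae': 'abce'
Sort characters of 'cbae': 'abce'
Sorted forms match -> they ARE anagrams
Result: 1

1


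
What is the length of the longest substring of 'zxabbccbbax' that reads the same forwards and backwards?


Scanning 'zxabbccbbax' for palindromic substrings.
Substring at positions 1-10: 'xabbccbbax'.
Check: reverse('xabbccbbax') = 'xabbccbbax' -> palindrome confirmed.
Neighbouring characters ('z' / '-') break symmetry, so it cannot extend further.
No longer palindromic substring exists; longest length = 10

10


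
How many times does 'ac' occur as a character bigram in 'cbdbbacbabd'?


Scanning 'cbdbbacbabd' for bigram 'ac':
  Position 0: 'cb' -> no
  Position 1: 'bd' -> no
  Position 2: 'db' -> no
  Position 3: 'bb' -> no
  Position 4: 'ba' -> no
  Position 5: 'ac' -> MATCH
  Position 6: 'cb' -> no
  Position 7: 'ba' -> no
  Position 8: 'ab' -> no
  Position 9: 'bd' -> no
Total matches: 1

1


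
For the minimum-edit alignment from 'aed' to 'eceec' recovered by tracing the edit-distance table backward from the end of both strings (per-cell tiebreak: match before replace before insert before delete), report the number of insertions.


Edit distance = 4. Backtracking from cell (3, 5) with preference match > replace > insert > delete,
then listing the resulting alignment 'aed' -> 'eceec' left to right:
  Step 1: insert 'e' [insertion #1]
  Step 2: insert 'c' [insertion #2]
  Step 3: replace a->e
  Step 4: keep 'e'
  Step 5: replace d->c
Total insertions: 2

2


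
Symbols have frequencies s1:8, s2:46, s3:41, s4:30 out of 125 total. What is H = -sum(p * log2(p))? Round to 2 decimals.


Computing entropy H = -sum(p_i * log2(p_i)):
  s1: p = 8/125 = 0.0640, -p*log2(p) = 0.2538
  s2: p = 46/125 = 0.3680, -p*log2(p) = 0.5307
  s3: p = 41/125 = 0.3280, -p*log2(p) = 0.5275
  s4: p = 30/125 = 0.2400, -p*log2(p) = 0.4941
H = sum of terms = 1.8061
Rounded to 2 decimals: 1.81

1.81


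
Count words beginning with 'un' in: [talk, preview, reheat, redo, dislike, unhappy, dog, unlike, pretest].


Checking each word for prefix 'un':
  'talk' -> no (count: 0)
  'preview' -> no (count: 0)
  'reheat' -> no (count: 0)
  'redo' -> no (count: 0)
  'dislike' -> no (count: 0)
  'unhappy' -> YES, starts with 'un' (count: 1)
  'dog' -> no (count: 1)
  'unlike' -> YES, starts with 'un' (count: 2)
  'pretest' -> no (count: 2)
Total with prefix 'un': 2

2


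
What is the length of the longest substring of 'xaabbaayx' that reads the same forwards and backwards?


Scanning 'xaabbaayx' for palindromic substrings.
Substring at positions 1-6: 'aabbaa'.
Check: reverse('aabbaa') = 'aabbaa' -> palindrome confirmed.
Neighbouring characters ('x' / 'y') break symmetry, so it cannot extend further.
No longer palindromic substring exists; longest length = 6

6


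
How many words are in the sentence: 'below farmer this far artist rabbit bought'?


Counting words by splitting on spaces:
  Word 1: 'below'
  Word 2: 'farmer'
  Word 3: 'this'
  Word 4: 'far'
  Word 5: 'artist'
  Word 6: 'rabbit'
  Word 7: 'bought'
Total words: 7

7


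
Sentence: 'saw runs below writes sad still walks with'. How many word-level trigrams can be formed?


Word trigrams from [8] words:
  Trigram 1: (saw runs below)
  Trigram 2: (runs below writes)
  Trigram 3: (below writes sad)
  Trigram 4: (writes sad still)
  Trigram 5: (sad still walks)
  Trigram 6: (still walks with)
Total word trigrams: 8 - 2 = 6

6


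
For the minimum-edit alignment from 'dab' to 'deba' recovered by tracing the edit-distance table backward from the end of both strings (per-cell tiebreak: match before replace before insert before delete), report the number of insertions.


Edit distance = 2. Backtracking from cell (3, 4) with preference match > replace > insert > delete,
then listing the resulting alignment 'dab' -> 'deba' left to right:
  Step 1: keep 'd'
  Step 2: replace a->e
  Step 3: keep 'b'
  Step 4: insert 'a' [insertion #1]
Total insertions: 1

1


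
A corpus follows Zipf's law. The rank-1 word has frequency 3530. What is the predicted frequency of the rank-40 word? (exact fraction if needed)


Zipf's law: freq(rank) = f1 / rank
f1 = 3530, rank = 40
freq = 3530 / 40
GCD(3530, 40) = 10
Simplified: 353/4

353/4


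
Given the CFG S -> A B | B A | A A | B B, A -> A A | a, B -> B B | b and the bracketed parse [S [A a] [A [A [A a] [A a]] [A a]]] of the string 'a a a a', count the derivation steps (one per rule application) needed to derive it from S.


Every bracketed nonterminal node [X ...] in the tree is produced by exactly one rule application.
Reading the tree off as a leftmost derivation:
  Step 1: S  =>  A A   (applied S -> A A)
  Step 2: A A  =>  a A   (applied A -> a)
  Step 3: a A  =>  a A A   (applied A -> A A)
  Step 4: a A A  =>  a A A A   (applied A -> A A)
  Step 5: a A A A  =>  a a A A   (applied A -> a)
  Step 6: a a A A  =>  a a a A   (applied A -> a)
  Step 7: a a a A  =>  a a a a   (applied A -> a)
Final yield: a a a a
Total rewrite steps: 7

7


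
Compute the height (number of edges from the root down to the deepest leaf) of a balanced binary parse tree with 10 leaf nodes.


In a balanced binary tree with n leaves the deepest leaf is ceil(log2(n)) edges below the root.
log2(10) = 3.3219
ceil(3.3219) = 4
height (edges) = 4

4


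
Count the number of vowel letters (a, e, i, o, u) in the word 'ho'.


Scanning each character of 'ho':
  Position 1: 'h' -> consonant (running count: 0)
  Position 2: 'o' -> vowel (running count: 1)
Total vowels: 1

1


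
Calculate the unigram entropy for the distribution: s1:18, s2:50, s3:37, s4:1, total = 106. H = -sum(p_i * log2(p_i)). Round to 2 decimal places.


Computing entropy H = -sum(p_i * log2(p_i)):
  s1: p = 18/106 = 0.1698, -p*log2(p) = 0.4344
  s2: p = 50/106 = 0.4717, -p*log2(p) = 0.5114
  s3: p = 37/106 = 0.3491, -p*log2(p) = 0.5300
  s4: p = 1/106 = 0.0094, -p*log2(p) = 0.0635
H = sum of terms = 1.5393
Rounded to 2 decimals: 1.54

1.54


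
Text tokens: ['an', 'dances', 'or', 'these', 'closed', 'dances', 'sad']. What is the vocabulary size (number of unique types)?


Listing all tokens and tracking unique types:
  Token 1: 'an' -> NEW (unique so far: 1)
  Token 2: 'dances' -> NEW (unique so far: 2)
  Token 3: 'or' -> NEW (unique so far: 3)
  Token 4: 'these' -> NEW (unique so far: 4)
  Token 5: 'closed' -> NEW (unique so far: 5)
  Token 6: 'dances' -> duplicate (unique so far: 5)
  Token 7: 'sad' -> NEW (unique so far: 6)
Unique types: ('an', 'closed', 'dances', 'or', 'sad', 'these')
Vocabulary size: 6

6


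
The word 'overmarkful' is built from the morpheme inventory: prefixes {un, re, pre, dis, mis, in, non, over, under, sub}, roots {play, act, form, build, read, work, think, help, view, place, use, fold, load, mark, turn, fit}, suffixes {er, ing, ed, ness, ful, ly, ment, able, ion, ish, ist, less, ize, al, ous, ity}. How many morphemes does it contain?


Segmenting 'overmarkful' against the inventory:
  'over' -> prefix (morpheme 1)
  'mark' -> root (morpheme 2)
  'ful' -> suffix (morpheme 3)
Total morphemes: 3

3


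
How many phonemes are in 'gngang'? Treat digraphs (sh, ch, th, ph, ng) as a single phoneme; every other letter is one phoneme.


Parsing 'gngang' greedily, digraphs first:
  'g' -> consonant phoneme (phonemes so far: 1)
  'ng' -> digraph (1 consonant phoneme) (phonemes so far: 2)
  'a' -> vowel phoneme (phonemes so far: 3)
  'ng' -> digraph (1 consonant phoneme) (phonemes so far: 4)
Total phonemes: 4

4


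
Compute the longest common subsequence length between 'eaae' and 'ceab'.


DP table for LCS of 'eaae' and 'ceab':
       c  e  a  b
    0  0  0  0  0
  e 0  0  1  1  1
  a 0  0  1  2  2
  a 0  0  1  2  2
  e 0  0  1  2  2
LCS: 'ea'
LCS length = 2

2


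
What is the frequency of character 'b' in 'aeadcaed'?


Scanning 'aeadcaed' for 'b':
  No matches found.
Total occurrences of 'b': 0

0


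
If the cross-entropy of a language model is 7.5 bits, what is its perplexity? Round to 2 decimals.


Perplexity formula: PP = 2^H
H = 7.5
PP = 2^7.5
Decompose: 2^7.5 = 2^7 * 2^0.5 = 2^7 * sqrt(2)
2^7 = 128, sqrt(2) ~ 1.4142136
PP ~ 128 * 1.4142136 = 181.0193408
Rounded to 2 decimals: 181.02

181.02


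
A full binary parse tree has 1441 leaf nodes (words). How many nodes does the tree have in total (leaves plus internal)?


Leaf nodes (terminals): 1441
Internal nodes = n - 1 = 1441 - 1 = 1440
Total = leaves + internal = 1441 + 1440 = 2881

2881


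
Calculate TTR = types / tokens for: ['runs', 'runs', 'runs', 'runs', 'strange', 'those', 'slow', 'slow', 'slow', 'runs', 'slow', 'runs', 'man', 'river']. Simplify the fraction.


Tokens: 14
Unique types: ('man', 'river', 'runs', 'slow', 'strange', 'those') = 6
TTR = 6/14
Simplify: divide both by 2 -> 3/7
TTR = 3/7

3/7


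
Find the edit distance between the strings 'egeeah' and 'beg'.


Building DP table for s1='egeeah' (len 6) and s2='beg' (len 3):
       b  e  g
    0  1  2  3
  e 1  1  1  2
  g 2  2  2  1
  e 3  3  2  2
  e 4  4  3  3
  a 5  5  4  4
  h 6  6  5  5
Edit distance = dp[6][3] = 5

5


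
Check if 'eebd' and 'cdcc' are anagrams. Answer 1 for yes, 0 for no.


Sort characters of 'eebd': 'bdee'
Sort characters of 'cdcc': 'cccd'
Sorted forms differ -> they are NOT anagrams
Result: 0

0


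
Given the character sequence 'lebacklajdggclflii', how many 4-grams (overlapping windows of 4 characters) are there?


String 'lebacklajdggclflii' has length L = 18.
Number of overlapping n-grams = L - n + 1
Substituting: 18 - 4 + 1 = 15

15


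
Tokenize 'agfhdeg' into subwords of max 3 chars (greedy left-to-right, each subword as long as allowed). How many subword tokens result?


'agfhdeg' has 7 characters.
Chunking with max size 3:
  Chunk 1: 'agf' (positions 0-2)
  Chunk 2: 'hde' (positions 3-5)
  Chunk 3: 'g' (positions 6-6)
Total chunks: ceil(7 / 3) = 3

3


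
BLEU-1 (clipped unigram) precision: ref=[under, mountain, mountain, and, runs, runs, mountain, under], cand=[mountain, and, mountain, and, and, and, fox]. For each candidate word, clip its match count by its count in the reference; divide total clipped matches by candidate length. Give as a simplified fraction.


Reference word counts: {'and': 1, 'mountain': 3, 'runs': 2, 'under': 2}
Checking each candidate word (with clipping):
  'mountain' -> in reference (ref count 3, used 1/3) -> match (matches: 1)
  'and' -> in reference (ref count 1, used 1/1) -> match (matches: 2)
  'mountain' -> in reference (ref count 3, used 2/3) -> match (matches: 3)
  'and' -> ref count 1 already used up (1/1) -> clipped, no match (matches: 3)
  'and' -> ref count 1 already used up (1/1) -> clipped, no match (matches: 3)
  'and' -> ref count 1 already used up (1/1) -> clipped, no match (matches: 3)
  'fox' -> not in reference -> no match (matches: 3)
Clipped matches: 3, Candidate length: 7
Precision = 3/7

3/7


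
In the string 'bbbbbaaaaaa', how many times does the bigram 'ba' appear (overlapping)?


Scanning 'bbbbbaaaaaa' for bigram 'ba':
  Position 0: 'bb' -> no
  Position 1: 'bb' -> no
  Position 2: 'bb' -> no
  Position 3: 'bb' -> no
  Position 4: 'ba' -> MATCH
  Position 5: 'aa' -> no
  Position 6: 'aa' -> no
  Position 7: 'aa' -> no
  Position 8: 'aa' -> no
  Position 9: 'aa' -> no
Total matches: 1

1


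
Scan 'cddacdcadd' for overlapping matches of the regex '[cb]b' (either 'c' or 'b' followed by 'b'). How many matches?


Pattern: [cb]b means either 'c' or 'b' followed by 'b'.
Scanning 'cddacdcadd' position-by-position:
  Pos 0: window 'cd' -> no
  Pos 1: window 'dd' -> no
  Pos 2: window 'da' -> no
  Pos 3: window 'ac' -> no
  Pos 4: window 'cd' -> no
  Pos 5: window 'dc' -> no
  Pos 6: window 'ca' -> no
  Pos 7: window 'ad' -> no
  Pos 8: window 'dd' -> no
  Pos 9: window 'd' -> no
Total matches: 0

0


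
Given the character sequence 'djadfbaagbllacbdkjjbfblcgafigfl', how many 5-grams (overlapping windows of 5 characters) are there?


String 'djadfbaagbllacbdkjjbfblcgafigfl' has length L = 31.
Number of overlapping n-grams = L - n + 1
Substituting: 31 - 5 + 1 = 27

27


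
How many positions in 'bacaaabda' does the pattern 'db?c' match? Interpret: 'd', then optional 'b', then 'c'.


Pattern: db?c means 'd', then optional 'b', then 'c'.
Scanning 'bacaaabda' position-by-position:
  Pos 0: window 'bac' -> no
  Pos 1: window 'aca' -> no
  Pos 2: window 'caa' -> no
  Pos 3: window 'aaa' -> no
  Pos 4: window 'aab' -> no
  Pos 5: window 'abd' -> no
  Pos 6: window 'bda' -> no
  Pos 7: window 'da' -> no
  Pos 8: window 'a' -> no
Total matches: 0

0


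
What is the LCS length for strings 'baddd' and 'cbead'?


DP table for LCS of 'baddd' and 'cbead':
       c  b  e  a  d
    0  0  0  0  0  0
  b 0  0  1  1  1  1
  a 0  0  1  1  2  2
  d 0  0  1  1  2  3
  d 0  0  1  1  2  3
  d 0  0  1  1  2  3
LCS: 'bad'
LCS length = 3

3


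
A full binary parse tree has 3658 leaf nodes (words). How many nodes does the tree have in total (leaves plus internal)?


Leaf nodes (terminals): 3658
Internal nodes = n - 1 = 3658 - 1 = 3657
Total = leaves + internal = 3658 + 3657 = 7315

7315


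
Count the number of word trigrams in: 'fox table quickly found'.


Word trigrams from [4] words:
  Trigram 1: (fox table quickly)
  Trigram 2: (table quickly found)
Total word trigrams: 4 - 2 = 2

2


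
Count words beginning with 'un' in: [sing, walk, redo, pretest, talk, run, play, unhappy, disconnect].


Checking each word for prefix 'un':
  'sing' -> no (count: 0)
  'walk' -> no (count: 0)
  'redo' -> no (count: 0)
  'pretest' -> no (count: 0)
  'talk' -> no (count: 0)
  'run' -> no (count: 0)
  'play' -> no (count: 0)
  'unhappy' -> YES, starts with 'un' (count: 1)
  'disconnect' -> no (count: 1)
Total with prefix 'un': 1

1


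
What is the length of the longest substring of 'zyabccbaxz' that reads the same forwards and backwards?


Scanning 'zyabccbaxz' for palindromic substrings.
Substring at positions 2-7: 'abccba'.
Check: reverse('abccba') = 'abccba' -> palindrome confirmed.
Neighbouring characters ('y' / 'x') break symmetry, so it cannot extend further.
No longer palindromic substring exists; longest length = 6

6


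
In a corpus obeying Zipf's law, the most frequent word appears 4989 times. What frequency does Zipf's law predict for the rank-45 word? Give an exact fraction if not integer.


Zipf's law: freq(rank) = f1 / rank
f1 = 4989, rank = 45
freq = 4989 / 45
GCD(4989, 45) = 3
Simplified: 1663/15

1663/15


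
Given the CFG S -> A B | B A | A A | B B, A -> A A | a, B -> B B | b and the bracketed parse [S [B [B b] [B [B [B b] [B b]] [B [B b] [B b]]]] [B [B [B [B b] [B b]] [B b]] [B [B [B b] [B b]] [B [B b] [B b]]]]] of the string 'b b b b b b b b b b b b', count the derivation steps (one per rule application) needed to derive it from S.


Every bracketed nonterminal node [X ...] in the tree is produced by exactly one rule application.
Reading the tree off as a leftmost derivation:
  Step 1: S  =>  B B   (applied S -> B B)
  Step 2: B B  =>  B B B   (applied B -> B B)
  Step 3: B B B  =>  b B B   (applied B -> b)
  Step 4: b B B  =>  b B B B   (applied B -> B B)
  Step 5: b B B B  =>  b B B B B   (applied B -> B B)
  Step 6: b B B B B  =>  b b B B B   (applied B -> b)
  Step 7: b b B B B  =>  b b b B B   (applied B -> b)
  Step 8: b b b B B  =>  b b b B B B   (applied B -> B B)
  Step 9: b b b B B B  =>  b b b b B B   (applied B -> b)
  Step 10: b b b b B B  =>  b b b b b B   (applied B -> b)
  Step 11: b b b b b B  =>  b b b b b B B   (applied B -> B B)
  Step 12: b b b b b B B  =>  b b b b b B B B   (applied B -> B B)
  Step 13: b b b b b B B B  =>  b b b b b B B B B   (applied B -> B B)
  Step 14: b b b b b B B B B  =>  b b b b b b B B B   (applied B -> b)
  Step 15: b b b b b b B B B  =>  b b b b b b b B B   (applied B -> b)
  Step 16: b b b b b b b B B  =>  b b b b b b b b B   (applied B -> b)
  Step 17: b b b b b b b b B  =>  b b b b b b b b B B   (applied B -> B B)
  Step 18: b b b b b b b b B B  =>  b b b b b b b b B B B   (applied B -> B B)
  Step 19: b b b b b b b b B B B  =>  b b b b b b b b b B B   (applied B -> b)
  Step 20: b b b b b b b b b B B  =>  b b b b b b b b b b B   (applied B -> b)
  Step 21: b b b b b b b b b b B  =>  b b b b b b b b b b B B   (applied B -> B B)
  Step 22: b b b b b b b b b b B B  =>  b b b b b b b b b b b B   (applied B -> b)
  Step 23: b b b b b b b b b b b B  =>  b b b b b b b b b b b b   (applied B -> b)
Final yield: b b b b b b b b b b b b
Total rewrite steps: 23

23


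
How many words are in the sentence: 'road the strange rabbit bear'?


Counting words by splitting on spaces:
  Word 1: 'road'
  Word 2: 'the'
  Word 3: 'strange'
  Word 4: 'rabbit'
  Word 5: 'bear'
Total words: 5

5


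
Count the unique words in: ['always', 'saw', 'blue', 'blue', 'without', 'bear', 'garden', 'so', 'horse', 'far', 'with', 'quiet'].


Listing all tokens and tracking unique types:
  Token 1: 'always' -> NEW (unique so far: 1)
  Token 2: 'saw' -> NEW (unique so far: 2)
  Token 3: 'blue' -> NEW (unique so far: 3)
  Token 4: 'blue' -> duplicate (unique so far: 3)
  Token 5: 'without' -> NEW (unique so far: 4)
  Token 6: 'bear' -> NEW (unique so far: 5)
  Token 7: 'garden' -> NEW (unique so far: 6)
  Token 8: 'so' -> NEW (unique so far: 7)
  Token 9: 'horse' -> NEW (unique so far: 8)
  Token 10: 'far' -> NEW (unique so far: 9)
  Token 11: 'with' -> NEW (unique so far: 10)
  Token 12: 'quiet' -> NEW (unique so far: 11)
Unique types: ('always', 'bear', 'blue', 'far', 'garden', 'horse', 'quiet', 'saw', 'so', 'with', 'without')
Vocabulary size: 11

11


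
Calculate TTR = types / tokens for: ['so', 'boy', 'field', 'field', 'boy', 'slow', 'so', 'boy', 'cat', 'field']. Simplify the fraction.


Tokens: 10
Unique types: ('boy', 'cat', 'field', 'slow', 'so') = 5
TTR = 5/10
Simplify: divide both by 5 -> 1/2
TTR = 1/2

1/2


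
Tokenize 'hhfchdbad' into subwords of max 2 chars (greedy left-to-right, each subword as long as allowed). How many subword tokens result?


'hhfchdbad' has 9 characters.
Chunking with max size 2:
  Chunk 1: 'hh' (positions 0-1)
  Chunk 2: 'fc' (positions 2-3)
  Chunk 3: 'hd' (positions 4-5)
  Chunk 4: 'ba' (positions 6-7)
  Chunk 5: 'd' (positions 8-8)
Total chunks: ceil(9 / 2) = 5

5


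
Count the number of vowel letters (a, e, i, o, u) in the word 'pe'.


Scanning each character of 'pe':
  Position 1: 'p' -> consonant (running count: 0)
  Position 2: 'e' -> vowel (running count: 1)
Total vowels: 1

1


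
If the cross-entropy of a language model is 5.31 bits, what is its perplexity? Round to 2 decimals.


Perplexity formula: PP = 2^H
H = 5.31
PP = 2^5.31
Decompose: 2^5.31 = 2^5 * 2^0.31
2^5 = 32, 2^0.31 ~ 1.2397077
PP ~ 32 * 1.2397077 = 39.6706464
Rounded to 2 decimals: 39.67

39.67


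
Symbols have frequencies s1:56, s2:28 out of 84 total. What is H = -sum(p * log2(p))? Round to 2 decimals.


Computing entropy H = -sum(p_i * log2(p_i)):
  s1: p = 56/84 = 0.6667, -p*log2(p) = 0.3900
  s2: p = 28/84 = 0.3333, -p*log2(p) = 0.5283
H = sum of terms = 0.9183
Rounded to 2 decimals: 0.92

0.92


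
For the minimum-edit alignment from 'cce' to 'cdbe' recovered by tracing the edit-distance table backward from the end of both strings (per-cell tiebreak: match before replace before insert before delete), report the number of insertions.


Edit distance = 2. Backtracking from cell (3, 4) with preference match > replace > insert > delete,
then listing the resulting alignment 'cce' -> 'cdbe' left to right:
  Step 1: keep 'c'
  Step 2: insert 'd' [insertion #1]
  Step 3: replace c->b
  Step 4: keep 'e'
Total insertions: 1

1


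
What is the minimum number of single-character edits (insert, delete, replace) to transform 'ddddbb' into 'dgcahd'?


Building DP table for s1='ddddbb' (len 6) and s2='dgcahd' (len 6):
       d  g  c  a  h  d
    0  1  2  3  4  5  6
  d 1  0  1  2  3  4  5
  d 2  1  1  2  3  4  4
  d 3  2  2  2  3  4  4
  d 4  3  3  3  3  4  4
  b 5  4  4  4  4  4  5
  b 6  5  5  5  5  5  5
Edit distance = dp[6][6] = 5

5


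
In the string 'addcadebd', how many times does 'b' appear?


Scanning 'addcadebd' for 'b':
  Position 7: 'b' -> MATCH (count: 1)
Total occurrences of 'b': 1

1


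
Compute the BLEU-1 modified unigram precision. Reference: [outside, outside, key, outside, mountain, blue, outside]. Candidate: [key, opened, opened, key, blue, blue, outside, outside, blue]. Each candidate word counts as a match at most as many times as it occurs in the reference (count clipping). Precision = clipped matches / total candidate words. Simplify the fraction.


Reference word counts: {'blue': 1, 'key': 1, 'mountain': 1, 'outside': 4}
Checking each candidate word (with clipping):
  'key' -> in reference (ref count 1, used 1/1) -> match (matches: 1)
  'opened' -> not in reference -> no match (matches: 1)
  'opened' -> not in reference -> no match (matches: 1)
  'key' -> ref count 1 already used up (1/1) -> clipped, no match (matches: 1)
  'blue' -> in reference (ref count 1, used 1/1) -> match (matches: 2)
  'blue' -> ref count 1 already used up (1/1) -> clipped, no match (matches: 2)
  'outside' -> in reference (ref count 4, used 1/4) -> match (matches: 3)
  'outside' -> in reference (ref count 4, used 2/4) -> match (matches: 4)
  'blue' -> ref count 1 already used up (1/1) -> clipped, no match (matches: 4)
Clipped matches: 4, Candidate length: 9
Precision = 4/9

4/9


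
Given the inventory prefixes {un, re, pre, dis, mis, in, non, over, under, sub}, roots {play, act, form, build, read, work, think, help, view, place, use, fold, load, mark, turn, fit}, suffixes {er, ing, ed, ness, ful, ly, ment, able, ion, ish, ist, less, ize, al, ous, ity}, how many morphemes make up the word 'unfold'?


Segmenting 'unfold' against the inventory:
  'un' -> prefix (morpheme 1)
  'fold' -> root (morpheme 2)
Total morphemes: 2

2


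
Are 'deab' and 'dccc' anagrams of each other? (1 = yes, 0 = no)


Sort characters of 'deab': 'abde'
Sort characters of 'dccc': 'cccd'
Sorted forms differ -> they are NOT anagrams
Result: 0

0


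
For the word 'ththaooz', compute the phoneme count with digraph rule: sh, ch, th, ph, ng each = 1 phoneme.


Parsing 'ththaooz' greedily, digraphs first:
  'th' -> digraph (1 consonant phoneme) (phonemes so far: 1)
  'th' -> digraph (1 consonant phoneme) (phonemes so far: 2)
  'a' -> vowel phoneme (phonemes so far: 3)
  'o' -> vowel phoneme (phonemes so far: 4)
  'o' -> vowel phoneme (phonemes so far: 5)
  'z' -> consonant phoneme (phonemes so far: 6)
Total phonemes: 6

6


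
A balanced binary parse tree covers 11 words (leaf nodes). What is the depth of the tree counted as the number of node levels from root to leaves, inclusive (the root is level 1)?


In a balanced binary tree with n leaves the deepest leaf is ceil(log2(n)) edges below the root,
so counting node levels inclusive of root and leaves gives ceil(log2(n)) + 1 levels.
log2(11) = 3.4594
ceil(3.4594) = 4
levels = 4 + 1 = 5

5


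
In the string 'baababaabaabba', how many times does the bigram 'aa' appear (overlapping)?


Scanning 'baababaabaabba' for bigram 'aa':
  Position 0: 'ba' -> no
  Position 1: 'aa' -> MATCH
  Position 2: 'ab' -> no
  Position 3: 'ba' -> no
  Position 4: 'ab' -> no
  Position 5: 'ba' -> no
  Position 6: 'aa' -> MATCH
  Position 7: 'ab' -> no
  Position 8: 'ba' -> no
  Position 9: 'aa' -> MATCH
  Position 10: 'ab' -> no
  Position 11: 'bb' -> no
  Position 12: 'ba' -> no
Total matches: 3

3


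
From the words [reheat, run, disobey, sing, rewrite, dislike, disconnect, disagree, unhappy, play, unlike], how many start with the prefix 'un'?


Checking each word for prefix 'un':
  'reheat' -> no (count: 0)
  'run' -> no (count: 0)
  'disobey' -> no (count: 0)
  'sing' -> no (count: 0)
  'rewrite' -> no (count: 0)
  'dislike' -> no (count: 0)
  'disconnect' -> no (count: 0)
  'disagree' -> no (count: 0)
  'unhappy' -> YES, starts with 'un' (count: 1)
  'play' -> no (count: 1)
  'unlike' -> YES, starts with 'un' (count: 2)
Total with prefix 'un': 2

2


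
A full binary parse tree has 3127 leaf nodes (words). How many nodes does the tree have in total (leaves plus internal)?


Leaf nodes (terminals): 3127
Internal nodes = n - 1 = 3127 - 1 = 3126
Total = leaves + internal = 3127 + 3126 = 6253

6253


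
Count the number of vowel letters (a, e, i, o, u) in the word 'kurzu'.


Scanning each character of 'kurzu':
  Position 1: 'k' -> consonant (running count: 0)
  Position 2: 'u' -> vowel (running count: 1)
  Position 3: 'r' -> consonant (running count: 1)
  Position 4: 'z' -> consonant (running count: 1)
  Position 5: 'u' -> vowel (running count: 2)
Total vowels: 2

2


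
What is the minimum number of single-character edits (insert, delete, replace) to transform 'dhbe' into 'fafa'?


Building DP table for s1='dhbe' (len 4) and s2='fafa' (len 4):
       f  a  f  a
    0  1  2  3  4
  d 1  1  2  3  4
  h 2  2  2  3  4
  b 3  3  3  3  4
  e 4  4  4  4  4
Edit distance = dp[4][4] = 4

4


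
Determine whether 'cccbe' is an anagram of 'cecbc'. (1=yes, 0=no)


Sort characters of 'cccbe': 'bccce'
Sort characters of 'cecbc': 'bccce'
Sorted forms match -> they ARE anagrams
Result: 1

1


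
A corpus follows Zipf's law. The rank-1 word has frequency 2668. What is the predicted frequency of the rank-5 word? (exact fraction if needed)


Zipf's law: freq(rank) = f1 / rank
f1 = 2668, rank = 5
freq = 2668 / 5
GCD(2668, 5) = 1
Simplified: 2668/5

2668/5


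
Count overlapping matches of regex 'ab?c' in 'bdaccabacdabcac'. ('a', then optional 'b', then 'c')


Pattern: ab?c means 'a', then optional 'b', then 'c'.
Scanning 'bdaccabacdabcac' position-by-position:
  Pos 0: window 'bda' -> no
  Pos 1: window 'dac' -> no
  Pos 2: window 'acc' -> MATCH
  Pos 3: window 'cca' -> no
  Pos 4: window 'cab' -> no
  Pos 5: window 'aba' -> no
  Pos 6: window 'bac' -> no
  Pos 7: window 'acd' -> MATCH
  Pos 8: window 'cda' -> no
  Pos 9: window 'dab' -> no
  Pos 10: window 'abc' -> MATCH
  Pos 11: window 'bca' -> no
  Pos 12: window 'cac' -> no
  Pos 13: window 'ac' -> MATCH
  Pos 14: window 'c' -> no
Total matches: 4

4


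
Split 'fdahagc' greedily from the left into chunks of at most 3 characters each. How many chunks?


'fdahagc' has 7 characters.
Chunking with max size 3:
  Chunk 1: 'fda' (positions 0-2)
  Chunk 2: 'hag' (positions 3-5)
  Chunk 3: 'c' (positions 6-6)
Total chunks: ceil(7 / 3) = 3

3


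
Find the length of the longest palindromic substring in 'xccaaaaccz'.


Scanning 'xccaaaaccz' for palindromic substrings.
Substring at positions 1-8: 'ccaaaacc'.
Check: reverse('ccaaaacc') = 'ccaaaacc' -> palindrome confirmed.
Neighbouring characters ('x' / 'z') break symmetry, so it cannot extend further.
No longer palindromic substring exists; longest length = 8

8


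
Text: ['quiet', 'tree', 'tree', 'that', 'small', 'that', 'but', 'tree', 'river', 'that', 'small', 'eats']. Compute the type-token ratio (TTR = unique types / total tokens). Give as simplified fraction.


Tokens: 12
Unique types: ('but', 'eats', 'quiet', 'river', 'small', 'that', 'tree') = 7
TTR = 7/12
Already in lowest terms.

7/12


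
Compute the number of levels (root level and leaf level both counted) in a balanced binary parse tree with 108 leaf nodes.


In a balanced binary tree with n leaves the deepest leaf is ceil(log2(n)) edges below the root,
so counting node levels inclusive of root and leaves gives ceil(log2(n)) + 1 levels.
log2(108) = 6.7549
ceil(6.7549) = 7
levels = 7 + 1 = 8

8


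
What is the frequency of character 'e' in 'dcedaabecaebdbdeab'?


Scanning 'dcedaabecaebdbdeab' for 'e':
  Position 2: 'e' -> MATCH (count: 1)
  Position 7: 'e' -> MATCH (count: 2)
  Position 10: 'e' -> MATCH (count: 3)
  Position 15: 'e' -> MATCH (count: 4)
Total occurrences of 'e': 4

4


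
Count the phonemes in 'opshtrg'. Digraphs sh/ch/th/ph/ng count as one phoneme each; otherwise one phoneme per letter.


Parsing 'opshtrg' greedily, digraphs first:
  'o' -> vowel phoneme (phonemes so far: 1)
  'p' -> consonant phoneme (phonemes so far: 2)
  'sh' -> digraph (1 consonant phoneme) (phonemes so far: 3)
  't' -> consonant phoneme (phonemes so far: 4)
  'r' -> consonant phoneme (phonemes so far: 5)
  'g' -> consonant phoneme (phonemes so far: 6)
Total phonemes: 6

6


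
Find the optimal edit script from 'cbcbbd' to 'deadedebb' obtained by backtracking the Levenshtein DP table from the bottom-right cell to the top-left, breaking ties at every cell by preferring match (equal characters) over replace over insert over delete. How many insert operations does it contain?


Edit distance = 8. Backtracking from cell (6, 9) with preference match > replace > insert > delete,
then listing the resulting alignment 'cbcbbd' -> 'deadedebb' left to right:
  Step 1: insert 'd' [insertion #1]
  Step 2: insert 'e' [insertion #2]
  Step 3: insert 'a' [insertion #3]
  Step 4: replace c->d
  Step 5: replace b->e
  Step 6: replace c->d
  Step 7: replace b->e
  Step 8: keep 'b'
  Step 9: replace d->b
Total insertions: 3

3


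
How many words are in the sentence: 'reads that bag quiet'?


Counting words by splitting on spaces:
  Word 1: 'reads'
  Word 2: 'that'
  Word 3: 'bag'
  Word 4: 'quiet'
Total words: 4

4


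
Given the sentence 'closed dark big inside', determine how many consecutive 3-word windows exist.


Word trigrams from [4] words:
  Trigram 1: (closed dark big)
  Trigram 2: (dark big inside)
Total word trigrams: 4 - 2 = 2

2


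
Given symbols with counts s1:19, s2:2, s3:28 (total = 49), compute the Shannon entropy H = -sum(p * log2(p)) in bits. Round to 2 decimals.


Computing entropy H = -sum(p_i * log2(p_i)):
  s1: p = 19/49 = 0.3878, -p*log2(p) = 0.5300
  s2: p = 2/49 = 0.0408, -p*log2(p) = 0.1884
  s3: p = 28/49 = 0.5714, -p*log2(p) = 0.4613
H = sum of terms = 1.1797
Rounded to 2 decimals: 1.18

1.18


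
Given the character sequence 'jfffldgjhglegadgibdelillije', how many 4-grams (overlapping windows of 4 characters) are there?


String 'jfffldgjhglegadgibdelillije' has length L = 27.
Number of overlapping n-grams = L - n + 1
Substituting: 27 - 4 + 1 = 24

24


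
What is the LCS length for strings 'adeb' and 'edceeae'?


DP table for LCS of 'adeb' and 'edceeae':
       e  d  c  e  e  a  e
    0  0  0  0  0  0  0  0
  a 0  0  0  0  0  0  1  1
  d 0  0  1  1  1  1  1  1
  e 0  1  1  1  2  2  2  2
  b 0  1  1  1  2  2  2  2
LCS: 'ae'
LCS length = 2

2


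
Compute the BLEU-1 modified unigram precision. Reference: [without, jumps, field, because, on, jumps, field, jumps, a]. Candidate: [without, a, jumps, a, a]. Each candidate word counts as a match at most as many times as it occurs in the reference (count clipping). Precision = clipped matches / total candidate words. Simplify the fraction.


Reference word counts: {'a': 1, 'because': 1, 'field': 2, 'jumps': 3, 'on': 1, 'without': 1}
Checking each candidate word (with clipping):
  'without' -> in reference (ref count 1, used 1/1) -> match (matches: 1)
  'a' -> in reference (ref count 1, used 1/1) -> match (matches: 2)
  'jumps' -> in reference (ref count 3, used 1/3) -> match (matches: 3)
  'a' -> ref count 1 already used up (1/1) -> clipped, no match (matches: 3)
  'a' -> ref count 1 already used up (1/1) -> clipped, no match (matches: 3)
Clipped matches: 3, Candidate length: 5
Precision = 3/5

3/5


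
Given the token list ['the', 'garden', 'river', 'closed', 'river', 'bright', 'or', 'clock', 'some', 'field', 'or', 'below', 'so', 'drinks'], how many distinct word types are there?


Listing all tokens and tracking unique types:
  Token 1: 'the' -> NEW (unique so far: 1)
  Token 2: 'garden' -> NEW (unique so far: 2)
  Token 3: 'river' -> NEW (unique so far: 3)
  Token 4: 'closed' -> NEW (unique so far: 4)
  Token 5: 'river' -> duplicate (unique so far: 4)
  Token 6: 'bright' -> NEW (unique so far: 5)
  Token 7: 'or' -> NEW (unique so far: 6)
  Token 8: 'clock' -> NEW (unique so far: 7)
  Token 9: 'some' -> NEW (unique so far: 8)
  Token 10: 'field' -> NEW (unique so far: 9)
  Token 11: 'or' -> duplicate (unique so far: 9)
  Token 12: 'below' -> NEW (unique so far: 10)
  Token 13: 'so' -> NEW (unique so far: 11)
  Token 14: 'drinks' -> NEW (unique so far: 12)
Unique types: ('below', 'bright', 'clock', 'closed', 'drinks', 'field', 'garden', 'or', 'river', 'so', 'some', 'the')
Vocabulary size: 12

12


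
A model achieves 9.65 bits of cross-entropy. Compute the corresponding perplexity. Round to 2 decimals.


Perplexity formula: PP = 2^H
H = 9.65
PP = 2^9.65
Decompose: 2^9.65 = 2^9 * 2^0.65
2^9 = 512, 2^0.65 ~ 1.5691682
PP ~ 512 * 1.5691682 = 803.4141184
Rounded to 2 decimals: 803.41

803.41


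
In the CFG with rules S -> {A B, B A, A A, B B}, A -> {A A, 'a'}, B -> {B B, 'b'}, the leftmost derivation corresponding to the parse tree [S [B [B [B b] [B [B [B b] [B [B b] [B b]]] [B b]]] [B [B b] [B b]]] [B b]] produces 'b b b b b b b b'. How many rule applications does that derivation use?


Every bracketed nonterminal node [X ...] in the tree is produced by exactly one rule application.
Reading the tree off as a leftmost derivation:
  Step 1: S  =>  B B   (applied S -> B B)
  Step 2: B B  =>  B B B   (applied B -> B B)
  Step 3: B B B  =>  B B B B   (applied B -> B B)
  Step 4: B B B B  =>  b B B B   (applied B -> b)
  Step 5: b B B B  =>  b B B B B   (applied B -> B B)
  Step 6: b B B B B  =>  b B B B B B   (applied B -> B B)
  Step 7: b B B B B B  =>  b b B B B B   (applied B -> b)
  Step 8: b b B B B B  =>  b b B B B B B   (applied B -> B B)
  Step 9: b b B B B B B  =>  b b b B B B B   (applied B -> b)
  Step 10: b b b B B B B  =>  b b b b B B B   (applied B -> b)
  Step 11: b b b b B B B  =>  b b b b b B B   (applied B -> b)
  Step 12: b b b b b B B  =>  b b b b b B B B   (applied B -> B B)
  Step 13: b b b b b B B B  =>  b b b b b b B B   (applied B -> b)
  Step 14: b b b b b b B B  =>  b b b b b b b B   (applied B -> b)
  Step 15: b b b b b b b B  =>  b b b b b b b b   (applied B -> b)
Final yield: b b b b b b b b
Total rewrite steps: 15

15


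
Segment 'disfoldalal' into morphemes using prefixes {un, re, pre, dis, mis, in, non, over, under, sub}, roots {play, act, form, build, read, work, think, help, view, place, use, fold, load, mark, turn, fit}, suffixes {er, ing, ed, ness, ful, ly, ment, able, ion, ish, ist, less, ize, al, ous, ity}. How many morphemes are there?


Segmenting 'disfoldalal' against the inventory:
  'dis' -> prefix (morpheme 1)
  'fold' -> root (morpheme 2)
  'al' -> suffix (morpheme 3)
  'al' -> suffix (morpheme 4)
Total morphemes: 4

4


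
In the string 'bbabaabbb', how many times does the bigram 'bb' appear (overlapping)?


Scanning 'bbabaabbb' for bigram 'bb':
  Position 0: 'bb' -> MATCH
  Position 1: 'ba' -> no
  Position 2: 'ab' -> no
  Position 3: 'ba' -> no
  Position 4: 'aa' -> no
  Position 5: 'ab' -> no
  Position 6: 'bb' -> MATCH
  Position 7: 'bb' -> MATCH
Total matches: 3

3


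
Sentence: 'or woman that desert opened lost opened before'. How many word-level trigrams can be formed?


Word trigrams from [8] words:
  Trigram 1: (or woman that)
  Trigram 2: (woman that desert)
  Trigram 3: (that desert opened)
  Trigram 4: (desert opened lost)
  Trigram 5: (opened lost opened)
  Trigram 6: (lost opened before)
Total word trigrams: 8 - 2 = 6

6


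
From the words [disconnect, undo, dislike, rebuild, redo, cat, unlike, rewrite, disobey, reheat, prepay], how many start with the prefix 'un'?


Checking each word for prefix 'un':
  'disconnect' -> no (count: 0)
  'undo' -> YES, starts with 'un' (count: 1)
  'dislike' -> no (count: 1)
  'rebuild' -> no (count: 1)
  'redo' -> no (count: 1)
  'cat' -> no (count: 1)
  'unlike' -> YES, starts with 'un' (count: 2)
  'rewrite' -> no (count: 2)
  'disobey' -> no (count: 2)
  'reheat' -> no (count: 2)
  'prepay' -> no (count: 2)
Total with prefix 'un': 2

2
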